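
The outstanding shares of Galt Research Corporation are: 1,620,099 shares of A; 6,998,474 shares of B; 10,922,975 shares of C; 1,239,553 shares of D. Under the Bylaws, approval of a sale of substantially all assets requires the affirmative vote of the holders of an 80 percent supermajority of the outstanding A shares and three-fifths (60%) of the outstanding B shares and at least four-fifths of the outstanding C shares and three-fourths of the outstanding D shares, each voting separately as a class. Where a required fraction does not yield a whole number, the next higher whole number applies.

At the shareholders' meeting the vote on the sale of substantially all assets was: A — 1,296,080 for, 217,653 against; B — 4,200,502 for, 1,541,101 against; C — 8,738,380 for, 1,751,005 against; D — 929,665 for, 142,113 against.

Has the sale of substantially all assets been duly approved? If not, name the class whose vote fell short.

Approved — every class gave the required vote.

A: 4/5 of 1620099 = 1296079.20, rounded up to 1296080; 1,296,080 required, 1,296,080 in favor — approved.
B: 3/5 of 6998474 = 4199084.40, rounded up to 4199085; 4,199,085 required, 4,200,502 in favor — approved.
C: 4/5 of 10922975 = 8738380; 8,738,380 required, 8,738,380 in favor — approved.
D: 3/4 of 1239553 = 929664.75, rounded up to 929665; 929,665 required, 929,665 in favor — approved.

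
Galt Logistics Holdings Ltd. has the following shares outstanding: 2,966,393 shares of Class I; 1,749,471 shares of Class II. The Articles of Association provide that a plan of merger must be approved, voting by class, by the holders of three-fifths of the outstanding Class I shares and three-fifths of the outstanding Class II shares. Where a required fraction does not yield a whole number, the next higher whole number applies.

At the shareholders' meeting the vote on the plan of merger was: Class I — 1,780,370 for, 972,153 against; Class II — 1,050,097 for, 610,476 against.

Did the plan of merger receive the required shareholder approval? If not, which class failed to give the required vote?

Class I: 3/5 of 2966393 = 1779835.80, rounded up to 1779836; 1,779,836 required, 1,780,370 in favor — approved.
Class II: 3/5 of 1749471 = 1049682.60, rounded up to 1049683; 1,049,683 required, 1,050,097 in favor — approved.

Approved — every class gave the required vote.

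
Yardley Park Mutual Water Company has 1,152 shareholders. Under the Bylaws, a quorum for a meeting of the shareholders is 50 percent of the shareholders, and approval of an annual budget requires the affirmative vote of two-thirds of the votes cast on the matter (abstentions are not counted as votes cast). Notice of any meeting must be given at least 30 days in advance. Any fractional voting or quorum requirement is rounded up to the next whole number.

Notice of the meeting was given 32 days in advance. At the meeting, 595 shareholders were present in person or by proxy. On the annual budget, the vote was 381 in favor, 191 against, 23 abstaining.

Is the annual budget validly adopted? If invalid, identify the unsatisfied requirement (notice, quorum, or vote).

Invalid — vote requirement not satisfied.

Notice: 32 days given; 30 required. Satisfied.
Quorum: 50% of 1,152 = 576; 595 present. Satisfied.
Vote: requires two-thirds of the votes cast (595 − 23 abstaining = 572); 2/3 of 572 = 381.33, rounded up to 382, so 382 needed; 381 in favor. Not satisfied.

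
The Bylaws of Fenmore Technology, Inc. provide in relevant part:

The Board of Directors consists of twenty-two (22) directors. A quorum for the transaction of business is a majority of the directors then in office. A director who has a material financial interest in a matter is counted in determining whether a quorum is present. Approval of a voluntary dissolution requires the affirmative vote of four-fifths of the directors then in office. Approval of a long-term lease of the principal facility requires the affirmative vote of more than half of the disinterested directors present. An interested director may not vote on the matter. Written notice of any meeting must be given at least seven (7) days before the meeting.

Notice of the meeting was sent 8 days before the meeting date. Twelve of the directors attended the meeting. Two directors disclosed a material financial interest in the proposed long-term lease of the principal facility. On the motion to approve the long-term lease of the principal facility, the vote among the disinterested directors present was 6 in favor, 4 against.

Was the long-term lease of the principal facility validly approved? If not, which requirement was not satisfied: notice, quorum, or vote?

Valid — all requirements satisfied.

Notice: 8 days given; 7 required (8 ≥ 7). Satisfied.
Quorum: 12 present (interested directors count toward quorum); quorum is 12. Satisfied.
Vote: the long-term lease of the principal facility requires a majority of the disinterested directors present (12 − 2 = 10). A majority of 10 is 6, so 6 affirmative votes are needed; 6 voted in favor. Satisfied.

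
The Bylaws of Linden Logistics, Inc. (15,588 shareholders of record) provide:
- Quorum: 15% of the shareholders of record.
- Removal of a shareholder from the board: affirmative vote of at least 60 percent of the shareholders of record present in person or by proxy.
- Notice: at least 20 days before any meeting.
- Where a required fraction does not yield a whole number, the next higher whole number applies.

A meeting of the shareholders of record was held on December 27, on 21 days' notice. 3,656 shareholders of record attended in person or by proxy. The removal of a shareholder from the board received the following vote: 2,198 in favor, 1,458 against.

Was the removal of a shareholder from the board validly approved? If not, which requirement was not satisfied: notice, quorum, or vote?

Notice: 21 days given; 20 required. Satisfied.
Quorum: 15% of 15,588 = 2,338.20, rounded up to 2,339; 3,656 present. Satisfied.
Vote: requires three-fifths of those present (3,656); 3/5 of 3656 = 2193.60, rounded up to 2194, so 2,194 needed; 2,198 in favor. Satisfied.

Valid — all requirements satisfied.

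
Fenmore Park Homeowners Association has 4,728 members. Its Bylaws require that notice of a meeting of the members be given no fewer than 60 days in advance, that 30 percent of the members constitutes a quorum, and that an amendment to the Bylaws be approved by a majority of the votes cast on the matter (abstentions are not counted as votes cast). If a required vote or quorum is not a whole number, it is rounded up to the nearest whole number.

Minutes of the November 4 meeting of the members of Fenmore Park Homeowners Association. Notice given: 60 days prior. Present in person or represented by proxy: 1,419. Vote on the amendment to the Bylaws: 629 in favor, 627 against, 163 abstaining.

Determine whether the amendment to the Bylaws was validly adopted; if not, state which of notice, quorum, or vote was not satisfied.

Valid — all requirements satisfied.

Notice: 60 days given; 60 required. Satisfied.
Quorum: 30% of 4,728 = 1,418.40, rounded up to 1,419; 1,419 present. Satisfied.
Vote: requires a majority of the votes cast (1,419 − 163 abstaining = 1,256); a majority of 1256 is 629, so 629 needed; 629 in favor. Satisfied.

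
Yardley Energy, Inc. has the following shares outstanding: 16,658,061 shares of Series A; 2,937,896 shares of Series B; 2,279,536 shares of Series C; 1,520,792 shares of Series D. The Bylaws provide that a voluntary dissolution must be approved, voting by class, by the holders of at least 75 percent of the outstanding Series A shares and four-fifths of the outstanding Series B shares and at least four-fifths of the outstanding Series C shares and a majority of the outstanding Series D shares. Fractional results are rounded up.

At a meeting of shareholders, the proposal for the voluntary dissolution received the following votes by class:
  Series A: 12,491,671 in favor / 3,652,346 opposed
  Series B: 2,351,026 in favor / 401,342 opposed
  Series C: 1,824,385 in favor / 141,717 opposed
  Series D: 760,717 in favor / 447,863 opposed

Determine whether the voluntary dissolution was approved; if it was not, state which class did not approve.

Not approved — the Series A shares did not give the required vote.

Series A: 3/4 of 16658061 = 12493545.75, rounded up to 12493546; 12,493,546 required, 12,491,671 in favor — not approved.
Series B: 4/5 of 2937896 = 2350316.80, rounded up to 2350317; 2,350,317 required, 2,351,026 in favor — approved.
Series C: 4/5 of 2279536 = 1823628.80, rounded up to 1823629; 1,823,629 required, 1,824,385 in favor — approved.
Series D: a majority of 1520792 is 760397; 760,397 required, 760,717 in favor — approved.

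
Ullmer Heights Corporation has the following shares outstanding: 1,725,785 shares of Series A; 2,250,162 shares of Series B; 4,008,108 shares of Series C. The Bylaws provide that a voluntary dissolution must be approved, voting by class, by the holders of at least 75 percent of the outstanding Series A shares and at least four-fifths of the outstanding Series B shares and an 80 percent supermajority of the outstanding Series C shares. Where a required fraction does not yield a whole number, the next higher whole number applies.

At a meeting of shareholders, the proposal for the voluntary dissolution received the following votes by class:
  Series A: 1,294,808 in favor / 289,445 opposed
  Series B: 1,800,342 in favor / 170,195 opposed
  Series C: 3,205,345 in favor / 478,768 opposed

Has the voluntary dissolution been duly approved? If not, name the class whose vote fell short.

Not approved — the Series C shares did not give the required vote.

Series A: 3/4 of 1725785 = 1294338.75, rounded up to 1294339; 1,294,339 required, 1,294,808 in favor — approved.
Series B: 4/5 of 2250162 = 1800129.60, rounded up to 1800130; 1,800,130 required, 1,800,342 in favor — approved.
Series C: 4/5 of 4008108 = 3206486.40, rounded up to 3206487; 3,206,487 required, 3,205,345 in favor — not approved.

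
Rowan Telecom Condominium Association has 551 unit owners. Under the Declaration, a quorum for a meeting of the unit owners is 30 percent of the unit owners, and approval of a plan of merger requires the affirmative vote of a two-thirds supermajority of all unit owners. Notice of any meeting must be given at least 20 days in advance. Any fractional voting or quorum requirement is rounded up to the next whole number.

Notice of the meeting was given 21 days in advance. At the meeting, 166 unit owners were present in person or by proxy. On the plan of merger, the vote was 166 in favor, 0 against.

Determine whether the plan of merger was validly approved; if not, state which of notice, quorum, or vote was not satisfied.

Notice: 21 days given; 20 required. Satisfied.
Quorum: 30% of 551 = 165.30, rounded up to 166; 166 present. Satisfied.
Vote: requires two-thirds of all unit owners (551); 2/3 of 551 = 367.33, rounded up to 368, so 368 needed; 166 in favor. Not satisfied.

Invalid — vote requirement not satisfied.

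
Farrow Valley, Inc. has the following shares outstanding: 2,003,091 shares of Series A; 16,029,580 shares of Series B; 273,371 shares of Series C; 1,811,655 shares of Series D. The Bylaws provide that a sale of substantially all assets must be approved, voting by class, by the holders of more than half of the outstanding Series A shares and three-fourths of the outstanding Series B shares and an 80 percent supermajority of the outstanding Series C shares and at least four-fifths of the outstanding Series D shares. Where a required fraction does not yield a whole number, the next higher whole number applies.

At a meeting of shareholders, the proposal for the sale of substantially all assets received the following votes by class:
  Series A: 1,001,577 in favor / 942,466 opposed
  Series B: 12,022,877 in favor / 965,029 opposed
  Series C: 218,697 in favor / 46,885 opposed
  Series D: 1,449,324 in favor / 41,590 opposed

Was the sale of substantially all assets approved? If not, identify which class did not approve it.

Approved — every class gave the required vote.

Series A: a majority of 2003091 is 1001546; 1,001,546 required, 1,001,577 in favor — approved.
Series B: 3/4 of 16029580 = 12022185; 12,022,185 required, 12,022,877 in favor — approved.
Series C: 4/5 of 273371 = 218696.80, rounded up to 218697; 218,697 required, 218,697 in favor — approved.
Series D: 4/5 of 1811655 = 1449324; 1,449,324 required, 1,449,324 in favor — approved.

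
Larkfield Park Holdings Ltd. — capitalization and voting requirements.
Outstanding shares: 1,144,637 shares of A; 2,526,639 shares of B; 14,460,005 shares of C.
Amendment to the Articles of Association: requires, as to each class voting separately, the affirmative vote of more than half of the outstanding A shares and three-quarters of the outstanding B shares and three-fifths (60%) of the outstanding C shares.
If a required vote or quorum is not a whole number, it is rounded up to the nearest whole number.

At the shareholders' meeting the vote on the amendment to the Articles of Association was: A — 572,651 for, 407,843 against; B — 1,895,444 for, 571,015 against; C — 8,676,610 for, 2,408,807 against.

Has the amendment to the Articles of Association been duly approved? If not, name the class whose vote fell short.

A: a majority of 1144637 is 572319; 572,319 required, 572,651 in favor — approved.
B: 3/4 of 2526639 = 1894979.25, rounded up to 1894980; 1,894,980 required, 1,895,444 in favor — approved.
C: 3/5 of 14460005 = 8676003; 8,676,003 required, 8,676,610 in favor — approved.

Approved — every class gave the required vote.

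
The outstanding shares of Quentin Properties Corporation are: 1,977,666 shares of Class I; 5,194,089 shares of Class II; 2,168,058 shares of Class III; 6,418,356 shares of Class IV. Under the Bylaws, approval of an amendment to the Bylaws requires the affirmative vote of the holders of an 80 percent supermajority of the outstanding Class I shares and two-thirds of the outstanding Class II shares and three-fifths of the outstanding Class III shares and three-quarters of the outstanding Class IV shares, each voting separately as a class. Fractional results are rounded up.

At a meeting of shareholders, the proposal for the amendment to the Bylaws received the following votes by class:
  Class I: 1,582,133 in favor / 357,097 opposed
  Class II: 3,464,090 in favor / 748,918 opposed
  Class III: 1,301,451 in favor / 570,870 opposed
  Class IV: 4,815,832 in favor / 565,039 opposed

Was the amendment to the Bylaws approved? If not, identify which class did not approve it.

Class I: 4/5 of 1977666 = 1582132.80, rounded up to 1582133; 1,582,133 required, 1,582,133 in favor — approved.
Class II: 2/3 of 5194089 = 3462726; 3,462,726 required, 3,464,090 in favor — approved.
Class III: 3/5 of 2168058 = 1300834.80, rounded up to 1300835; 1,300,835 required, 1,301,451 in favor — approved.
Class IV: 3/4 of 6418356 = 4813767; 4,813,767 required, 4,815,832 in favor — approved.

Approved — every class gave the required vote.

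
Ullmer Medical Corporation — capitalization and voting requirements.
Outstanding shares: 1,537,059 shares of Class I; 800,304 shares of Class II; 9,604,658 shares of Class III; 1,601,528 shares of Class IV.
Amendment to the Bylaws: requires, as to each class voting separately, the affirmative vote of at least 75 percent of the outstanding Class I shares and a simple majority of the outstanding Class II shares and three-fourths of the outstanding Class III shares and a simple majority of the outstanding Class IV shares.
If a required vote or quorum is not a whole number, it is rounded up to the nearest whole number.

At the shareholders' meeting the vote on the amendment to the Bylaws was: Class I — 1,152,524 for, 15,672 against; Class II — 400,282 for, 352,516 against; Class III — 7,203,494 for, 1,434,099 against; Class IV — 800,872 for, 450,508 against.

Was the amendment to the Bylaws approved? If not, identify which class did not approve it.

Not approved — the Class I shares did not give the required vote.

Class I: 3/4 of 1537059 = 1152794.25, rounded up to 1152795; 1,152,795 required, 1,152,524 in favor — not approved.
Class II: a majority of 800304 is 400153; 400,153 required, 400,282 in favor — approved.
Class III: 3/4 of 9604658 = 7203493.50, rounded up to 7203494; 7,203,494 required, 7,203,494 in favor — approved.
Class IV: a majority of 1601528 is 800765; 800,765 required, 800,872 in favor — approved.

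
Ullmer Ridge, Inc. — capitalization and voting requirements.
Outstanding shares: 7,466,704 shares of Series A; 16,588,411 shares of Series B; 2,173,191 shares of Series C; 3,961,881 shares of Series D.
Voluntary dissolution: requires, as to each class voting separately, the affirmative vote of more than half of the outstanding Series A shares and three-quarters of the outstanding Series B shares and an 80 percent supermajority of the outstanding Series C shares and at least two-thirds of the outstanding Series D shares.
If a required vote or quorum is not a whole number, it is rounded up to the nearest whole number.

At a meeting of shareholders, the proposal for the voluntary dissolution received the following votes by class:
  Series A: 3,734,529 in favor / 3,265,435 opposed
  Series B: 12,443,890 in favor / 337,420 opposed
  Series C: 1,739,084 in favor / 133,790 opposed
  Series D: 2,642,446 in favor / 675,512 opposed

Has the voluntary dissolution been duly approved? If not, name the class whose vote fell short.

Series A: a majority of 7466704 is 3733353; 3,733,353 required, 3,734,529 in favor — approved.
Series B: 3/4 of 16588411 = 12441308.25, rounded up to 12441309; 12,441,309 required, 12,443,890 in favor — approved.
Series C: 4/5 of 2173191 = 1738552.80, rounded up to 1738553; 1,738,553 required, 1,739,084 in favor — approved.
Series D: 2/3 of 3961881 = 2641254; 2,641,254 required, 2,642,446 in favor — approved.

Approved — every class gave the required vote.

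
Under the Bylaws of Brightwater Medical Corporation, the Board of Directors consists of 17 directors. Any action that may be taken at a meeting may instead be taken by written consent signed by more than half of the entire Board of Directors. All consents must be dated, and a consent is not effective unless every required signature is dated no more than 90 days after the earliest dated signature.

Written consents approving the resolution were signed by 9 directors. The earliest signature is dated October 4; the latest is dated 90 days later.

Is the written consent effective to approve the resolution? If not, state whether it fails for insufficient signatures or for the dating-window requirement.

Effective — both the signature and dating-window requirements are satisfied.

Signatures required: more than half of 17 — a majority of 17 is 9, so 9 needed; 9 signed. Sufficient.
Dating window: the latest signature is 90 days after the earliest; the limit is 90 days. Within the window.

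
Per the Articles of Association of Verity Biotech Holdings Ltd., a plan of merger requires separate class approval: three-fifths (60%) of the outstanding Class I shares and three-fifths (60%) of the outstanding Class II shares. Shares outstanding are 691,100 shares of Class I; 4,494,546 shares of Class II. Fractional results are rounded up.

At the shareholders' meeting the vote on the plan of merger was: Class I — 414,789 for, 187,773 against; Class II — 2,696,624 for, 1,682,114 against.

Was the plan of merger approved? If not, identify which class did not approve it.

Class I: 3/5 of 691100 = 414660; 414,660 required, 414,789 in favor — approved.
Class II: 3/5 of 4494546 = 2696727.60, rounded up to 2696728; 2,696,728 required, 2,696,624 in favor — not approved.

Not approved — the Class II shares did not give the required vote.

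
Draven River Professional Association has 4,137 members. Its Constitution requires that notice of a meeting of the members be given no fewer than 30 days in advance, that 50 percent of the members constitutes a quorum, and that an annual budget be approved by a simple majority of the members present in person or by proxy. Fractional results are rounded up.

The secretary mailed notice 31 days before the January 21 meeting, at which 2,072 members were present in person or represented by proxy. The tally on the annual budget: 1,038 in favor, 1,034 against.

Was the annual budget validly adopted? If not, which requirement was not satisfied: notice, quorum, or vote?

Valid — all requirements satisfied.

Notice: 31 days given; 30 required. Satisfied.
Quorum: 50% of 4,137 = 2,068.50, rounded up to 2,069; 2,072 present. Satisfied.
Vote: requires a majority of those present (2,072); a majority of 2072 is 1037, so 1,037 needed; 1,038 in favor. Satisfied.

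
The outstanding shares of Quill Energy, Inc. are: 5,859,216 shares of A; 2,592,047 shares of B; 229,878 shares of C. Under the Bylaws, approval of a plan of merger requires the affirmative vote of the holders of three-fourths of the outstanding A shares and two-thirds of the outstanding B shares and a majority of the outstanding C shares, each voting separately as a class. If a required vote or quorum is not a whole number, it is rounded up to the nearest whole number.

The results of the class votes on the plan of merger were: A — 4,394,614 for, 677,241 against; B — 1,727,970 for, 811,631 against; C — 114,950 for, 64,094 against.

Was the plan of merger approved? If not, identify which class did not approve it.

A: 3/4 of 5859216 = 4394412; 4,394,412 required, 4,394,614 in favor — approved.
B: 2/3 of 2592047 = 1728031.33, rounded up to 1728032; 1,728,032 required, 1,727,970 in favor — not approved.
C: a majority of 229878 is 114940; 114,940 required, 114,950 in favor — approved.

Not approved — the B shares did not give the required vote.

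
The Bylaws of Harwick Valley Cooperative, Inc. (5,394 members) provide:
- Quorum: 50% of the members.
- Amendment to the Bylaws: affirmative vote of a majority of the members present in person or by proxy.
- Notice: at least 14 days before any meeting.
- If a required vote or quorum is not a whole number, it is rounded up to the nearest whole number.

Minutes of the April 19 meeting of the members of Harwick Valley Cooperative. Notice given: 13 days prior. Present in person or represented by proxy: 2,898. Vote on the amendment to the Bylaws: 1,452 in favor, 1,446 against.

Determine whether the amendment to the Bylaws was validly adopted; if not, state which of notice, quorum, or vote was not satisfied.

Notice: 13 days given; 14 required. Not satisfied.
Quorum: 50% of 5,394 = 2,697; 2,898 present. Satisfied.
Vote: requires a majority of those present (2,898); a majority of 2898 is 1450, so 1,450 needed; 1,452 in favor. Satisfied.

Invalid — notice requirement not satisfied.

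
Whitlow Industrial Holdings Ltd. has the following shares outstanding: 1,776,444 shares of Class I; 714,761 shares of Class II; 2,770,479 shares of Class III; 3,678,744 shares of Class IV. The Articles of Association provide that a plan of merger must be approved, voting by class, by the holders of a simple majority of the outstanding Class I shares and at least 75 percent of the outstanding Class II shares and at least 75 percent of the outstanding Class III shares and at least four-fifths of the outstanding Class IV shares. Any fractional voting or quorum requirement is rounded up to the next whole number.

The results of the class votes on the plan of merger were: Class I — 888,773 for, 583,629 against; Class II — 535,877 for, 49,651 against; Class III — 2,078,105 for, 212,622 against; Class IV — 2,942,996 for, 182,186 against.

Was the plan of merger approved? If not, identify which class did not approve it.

Not approved — the Class II shares did not give the required vote.

Class I: a majority of 1776444 is 888223; 888,223 required, 888,773 in favor — approved.
Class II: 3/4 of 714761 = 536070.75, rounded up to 536071; 536,071 required, 535,877 in favor — not approved.
Class III: 3/4 of 2770479 = 2077859.25, rounded up to 2077860; 2,077,860 required, 2,078,105 in favor — approved.
Class IV: 4/5 of 3678744 = 2942995.20, rounded up to 2942996; 2,942,996 required, 2,942,996 in favor — approved.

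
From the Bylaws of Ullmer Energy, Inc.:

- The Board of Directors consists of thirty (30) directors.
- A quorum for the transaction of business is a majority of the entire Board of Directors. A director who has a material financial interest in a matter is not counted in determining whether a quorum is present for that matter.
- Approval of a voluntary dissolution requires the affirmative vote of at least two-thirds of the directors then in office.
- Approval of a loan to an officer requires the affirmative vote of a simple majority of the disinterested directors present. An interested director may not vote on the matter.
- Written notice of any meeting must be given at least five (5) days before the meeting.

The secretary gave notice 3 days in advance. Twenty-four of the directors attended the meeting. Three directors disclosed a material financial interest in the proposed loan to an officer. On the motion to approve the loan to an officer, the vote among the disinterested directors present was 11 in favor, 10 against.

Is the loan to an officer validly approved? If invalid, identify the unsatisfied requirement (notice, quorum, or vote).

Invalid — notice requirement not satisfied.

Notice: 3 days given; 5 required (3 < 5). Not satisfied.
Quorum: 24 present, but the 3 interested directors do not count, leaving 21. Quorum is 16. Satisfied.
Vote: the loan to an officer requires a majority of the disinterested directors present (24 − 3 = 21). A majority of 21 is 11, so 11 affirmative votes are needed; 11 voted in favor. Satisfied.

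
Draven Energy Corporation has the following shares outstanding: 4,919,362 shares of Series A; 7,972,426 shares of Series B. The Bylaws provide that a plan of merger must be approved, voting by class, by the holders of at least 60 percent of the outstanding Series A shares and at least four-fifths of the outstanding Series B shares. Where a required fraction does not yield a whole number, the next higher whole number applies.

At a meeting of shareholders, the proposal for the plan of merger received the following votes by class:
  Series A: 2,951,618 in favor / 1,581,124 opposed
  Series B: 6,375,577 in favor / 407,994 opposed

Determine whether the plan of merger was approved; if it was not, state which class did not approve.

Series A: 3/5 of 4919362 = 2951617.20, rounded up to 2951618; 2,951,618 required, 2,951,618 in favor — approved.
Series B: 4/5 of 7972426 = 6377940.80, rounded up to 6377941; 6,377,941 required, 6,375,577 in favor — not approved.

Not approved — the Series B shares did not give the required vote.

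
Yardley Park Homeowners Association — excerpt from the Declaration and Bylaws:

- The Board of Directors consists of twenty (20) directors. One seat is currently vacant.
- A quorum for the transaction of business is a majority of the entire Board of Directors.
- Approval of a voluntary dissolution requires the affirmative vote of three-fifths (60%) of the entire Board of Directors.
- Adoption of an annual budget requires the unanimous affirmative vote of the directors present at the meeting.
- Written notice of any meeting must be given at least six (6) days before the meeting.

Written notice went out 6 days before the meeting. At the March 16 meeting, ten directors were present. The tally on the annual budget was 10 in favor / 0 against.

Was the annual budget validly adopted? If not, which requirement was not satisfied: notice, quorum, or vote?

Notice: 6 days given; 6 required (6 ≥ 6). Satisfied.
Quorum: 10 present; quorum is 11. Not satisfied.
Vote: the annual budget requires the unanimous vote of the directors present (10). Unanimous means all 10, so 10 affirmative votes are needed; 10 voted in favor. Satisfied. (Moot — without a quorum no business can be validly transacted.)

Invalid — quorum requirement not satisfied.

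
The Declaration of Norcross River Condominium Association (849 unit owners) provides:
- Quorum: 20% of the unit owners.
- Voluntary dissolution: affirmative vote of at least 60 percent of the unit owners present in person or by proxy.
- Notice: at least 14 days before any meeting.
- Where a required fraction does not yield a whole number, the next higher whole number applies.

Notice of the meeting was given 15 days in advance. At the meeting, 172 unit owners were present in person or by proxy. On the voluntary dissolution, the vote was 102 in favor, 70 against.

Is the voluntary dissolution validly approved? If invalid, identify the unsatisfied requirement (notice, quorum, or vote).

Notice: 15 days given; 14 required. Satisfied.
Quorum: 20% of 849 = 169.80, rounded up to 170; 172 present. Satisfied.
Vote: requires three-fifths of those present (172); 3/5 of 172 = 103.20, rounded up to 104, so 104 needed; 102 in favor. Not satisfied.

Invalid — vote requirement not satisfied.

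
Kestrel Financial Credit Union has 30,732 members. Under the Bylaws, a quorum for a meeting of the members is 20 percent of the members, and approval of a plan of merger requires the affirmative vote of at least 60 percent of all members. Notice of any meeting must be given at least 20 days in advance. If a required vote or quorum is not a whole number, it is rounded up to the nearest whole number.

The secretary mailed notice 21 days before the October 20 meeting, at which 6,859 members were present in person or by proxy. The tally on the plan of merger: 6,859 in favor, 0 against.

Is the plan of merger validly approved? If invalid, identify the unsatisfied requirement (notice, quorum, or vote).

Invalid — vote requirement not satisfied.

Notice: 21 days given; 20 required. Satisfied.
Quorum: 20% of 30,732 = 6,146.40, rounded up to 6,147; 6,859 present. Satisfied.
Vote: requires three-fifths of all members (30,732); 3/5 of 30732 = 18439.20, rounded up to 18440, so 18,440 needed; 6,859 in favor. Not satisfied.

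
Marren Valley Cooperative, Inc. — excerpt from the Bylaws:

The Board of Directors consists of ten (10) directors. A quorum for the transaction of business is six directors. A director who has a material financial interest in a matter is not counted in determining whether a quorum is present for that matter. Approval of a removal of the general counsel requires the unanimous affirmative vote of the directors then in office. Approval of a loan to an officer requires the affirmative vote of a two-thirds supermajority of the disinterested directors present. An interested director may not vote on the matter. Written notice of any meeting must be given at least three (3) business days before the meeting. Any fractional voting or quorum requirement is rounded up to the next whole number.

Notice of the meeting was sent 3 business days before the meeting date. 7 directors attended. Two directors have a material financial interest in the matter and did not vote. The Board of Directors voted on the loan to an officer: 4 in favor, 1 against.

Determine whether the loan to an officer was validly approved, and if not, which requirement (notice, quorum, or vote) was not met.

Notice: 3 business days given; 3 required (3 ≥ 3). Satisfied.
Quorum: 7 present, but the 2 interested directors do not count, leaving 5. Quorum is 6. Not satisfied.
Vote: the loan to an officer requires two-thirds of the disinterested directors present (7 − 2 = 5). 2/3 of 5 = 3.33, rounded up to 4, so 4 affirmative votes are needed; 4 voted in favor. Satisfied. (Moot — without a quorum no business can be validly transacted.)

Invalid — quorum requirement not satisfied.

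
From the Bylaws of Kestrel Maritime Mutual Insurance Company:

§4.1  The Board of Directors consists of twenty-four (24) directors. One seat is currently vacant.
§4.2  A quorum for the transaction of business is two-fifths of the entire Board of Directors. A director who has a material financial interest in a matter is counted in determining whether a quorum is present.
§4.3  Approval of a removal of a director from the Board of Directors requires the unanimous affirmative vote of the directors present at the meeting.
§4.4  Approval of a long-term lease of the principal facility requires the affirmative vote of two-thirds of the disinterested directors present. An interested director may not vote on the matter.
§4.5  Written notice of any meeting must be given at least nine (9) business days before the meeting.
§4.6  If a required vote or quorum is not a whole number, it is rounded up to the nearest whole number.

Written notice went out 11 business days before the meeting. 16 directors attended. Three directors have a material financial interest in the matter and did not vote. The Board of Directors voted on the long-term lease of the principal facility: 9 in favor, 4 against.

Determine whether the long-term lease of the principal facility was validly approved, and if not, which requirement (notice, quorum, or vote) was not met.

Notice: 11 business days given; 9 required (11 ≥ 9). Satisfied.
Quorum: 16 present (interested directors count toward quorum); quorum is 10. Satisfied.
Vote: the long-term lease of the principal facility requires two-thirds of the disinterested directors present (16 − 3 = 13). 2/3 of 13 = 8.67, rounded up to 9, so 9 affirmative votes are needed; 9 voted in favor. Satisfied.

Valid — all requirements satisfied.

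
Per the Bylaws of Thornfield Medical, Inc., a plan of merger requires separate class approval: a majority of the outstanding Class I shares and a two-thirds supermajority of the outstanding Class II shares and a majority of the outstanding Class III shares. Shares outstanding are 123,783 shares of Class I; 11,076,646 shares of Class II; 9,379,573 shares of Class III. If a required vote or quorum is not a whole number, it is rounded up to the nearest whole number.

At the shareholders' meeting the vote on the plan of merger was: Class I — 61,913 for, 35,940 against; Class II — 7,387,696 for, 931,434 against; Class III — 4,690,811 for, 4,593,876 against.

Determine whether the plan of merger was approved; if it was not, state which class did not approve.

Class I: a majority of 123783 is 61892; 61,892 required, 61,913 in favor — approved.
Class II: 2/3 of 11076646 = 7384430.67, rounded up to 7384431; 7,384,431 required, 7,387,696 in favor — approved.
Class III: a majority of 9379573 is 4689787; 4,689,787 required, 4,690,811 in favor — approved.

Approved — every class gave the required vote.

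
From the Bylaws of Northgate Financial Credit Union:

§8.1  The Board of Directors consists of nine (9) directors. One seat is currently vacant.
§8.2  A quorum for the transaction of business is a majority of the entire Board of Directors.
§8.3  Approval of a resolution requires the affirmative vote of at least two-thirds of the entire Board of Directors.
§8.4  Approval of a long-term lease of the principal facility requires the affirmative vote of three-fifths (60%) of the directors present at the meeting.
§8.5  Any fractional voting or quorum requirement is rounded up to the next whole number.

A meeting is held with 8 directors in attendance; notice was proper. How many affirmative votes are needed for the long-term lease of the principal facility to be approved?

5

The long-term lease of the principal facility requires three-fifths of the directors present (8).
3/5 of 8 = 4.80, rounded up to 5.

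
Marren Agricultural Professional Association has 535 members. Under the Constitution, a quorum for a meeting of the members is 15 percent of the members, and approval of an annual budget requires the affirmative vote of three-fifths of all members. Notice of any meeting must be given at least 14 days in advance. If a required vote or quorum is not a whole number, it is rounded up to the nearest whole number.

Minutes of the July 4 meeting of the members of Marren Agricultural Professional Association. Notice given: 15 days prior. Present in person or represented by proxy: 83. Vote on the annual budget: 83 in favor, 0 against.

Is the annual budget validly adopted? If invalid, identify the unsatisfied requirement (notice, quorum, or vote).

Invalid — vote requirement not satisfied.

Notice: 15 days given; 14 required. Satisfied.
Quorum: 15% of 535 = 80.25, rounded up to 81; 83 present. Satisfied.
Vote: requires three-fifths of all members (535); 3/5 of 535 = 321, so 321 needed; 83 in favor. Not satisfied.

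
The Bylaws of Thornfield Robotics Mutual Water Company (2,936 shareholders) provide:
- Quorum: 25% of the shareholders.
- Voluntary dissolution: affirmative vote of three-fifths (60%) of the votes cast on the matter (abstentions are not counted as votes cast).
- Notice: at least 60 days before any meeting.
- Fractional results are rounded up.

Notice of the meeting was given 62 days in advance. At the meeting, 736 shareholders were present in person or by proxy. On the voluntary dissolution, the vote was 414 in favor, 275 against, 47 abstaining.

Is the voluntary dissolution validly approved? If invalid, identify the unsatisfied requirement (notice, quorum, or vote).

Valid — all requirements satisfied.

Notice: 62 days given; 60 required. Satisfied.
Quorum: 25% of 2,936 = 734; 736 present. Satisfied.
Vote: requires three-fifths of the votes cast (736 − 47 abstaining = 689); 3/5 of 689 = 413.40, rounded up to 414, so 414 needed; 414 in favor. Satisfied.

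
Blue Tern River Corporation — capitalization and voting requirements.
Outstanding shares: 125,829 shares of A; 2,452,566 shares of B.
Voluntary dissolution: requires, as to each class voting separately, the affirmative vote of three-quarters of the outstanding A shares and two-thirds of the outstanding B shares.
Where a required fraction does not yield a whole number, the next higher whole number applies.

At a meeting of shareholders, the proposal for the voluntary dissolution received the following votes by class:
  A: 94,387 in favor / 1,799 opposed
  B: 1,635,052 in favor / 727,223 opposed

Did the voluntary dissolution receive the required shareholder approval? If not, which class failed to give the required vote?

A: 3/4 of 125829 = 94371.75, rounded up to 94372; 94,372 required, 94,387 in favor — approved.
B: 2/3 of 2452566 = 1635044; 1,635,044 required, 1,635,052 in favor — approved.

Approved — every class gave the required vote.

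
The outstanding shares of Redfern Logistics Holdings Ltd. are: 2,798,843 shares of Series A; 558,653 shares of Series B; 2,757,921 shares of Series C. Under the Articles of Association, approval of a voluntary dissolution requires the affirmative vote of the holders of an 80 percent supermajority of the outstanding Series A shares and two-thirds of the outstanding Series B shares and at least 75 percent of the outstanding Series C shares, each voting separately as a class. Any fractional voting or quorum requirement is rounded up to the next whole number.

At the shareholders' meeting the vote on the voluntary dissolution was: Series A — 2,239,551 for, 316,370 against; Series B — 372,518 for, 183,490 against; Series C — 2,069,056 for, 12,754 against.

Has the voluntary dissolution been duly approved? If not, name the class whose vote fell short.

Series A: 4/5 of 2798843 = 2239074.40, rounded up to 2239075; 2,239,075 required, 2,239,551 in favor — approved.
Series B: 2/3 of 558653 = 372435.33, rounded up to 372436; 372,436 required, 372,518 in favor — approved.
Series C: 3/4 of 2757921 = 2068440.75, rounded up to 2068441; 2,068,441 required, 2,069,056 in favor — approved.

Approved — every class gave the required vote.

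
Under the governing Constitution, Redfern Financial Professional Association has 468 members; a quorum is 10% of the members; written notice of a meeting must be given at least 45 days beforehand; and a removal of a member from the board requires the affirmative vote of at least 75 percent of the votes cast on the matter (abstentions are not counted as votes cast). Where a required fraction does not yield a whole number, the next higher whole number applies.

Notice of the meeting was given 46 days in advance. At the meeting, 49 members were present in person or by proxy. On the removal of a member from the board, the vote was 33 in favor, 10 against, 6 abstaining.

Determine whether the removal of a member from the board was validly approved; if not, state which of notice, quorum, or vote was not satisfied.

Notice: 46 days given; 45 required. Satisfied.
Quorum: 10% of 468 = 46.80, rounded up to 47; 49 present. Satisfied.
Vote: requires three-fourths of the votes cast (49 − 6 abstaining = 43); 3/4 of 43 = 32.25, rounded up to 33, so 33 needed; 33 in favor. Satisfied.

Valid — all requirements satisfied.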